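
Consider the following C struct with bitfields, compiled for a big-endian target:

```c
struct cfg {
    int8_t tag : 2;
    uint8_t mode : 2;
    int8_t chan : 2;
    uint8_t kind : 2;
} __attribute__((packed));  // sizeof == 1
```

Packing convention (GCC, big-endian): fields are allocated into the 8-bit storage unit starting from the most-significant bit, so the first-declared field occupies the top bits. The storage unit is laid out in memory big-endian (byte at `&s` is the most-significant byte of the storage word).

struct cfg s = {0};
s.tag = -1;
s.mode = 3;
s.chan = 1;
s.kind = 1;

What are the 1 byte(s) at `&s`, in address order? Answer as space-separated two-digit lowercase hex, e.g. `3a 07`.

f5

tag (2b) val=-1 bits=0x3 at bit 6: 0xc0
mode (2b) val=3 bits=0x3 at bit 4: 0xf0
chan (2b) val=1 bits=0x1 at bit 2: 0xf4
kind (2b) val=1 bits=0x1 at bit 0: 0xf5
word = 0xf5 → big-endian bytes:
  [0]=0xf5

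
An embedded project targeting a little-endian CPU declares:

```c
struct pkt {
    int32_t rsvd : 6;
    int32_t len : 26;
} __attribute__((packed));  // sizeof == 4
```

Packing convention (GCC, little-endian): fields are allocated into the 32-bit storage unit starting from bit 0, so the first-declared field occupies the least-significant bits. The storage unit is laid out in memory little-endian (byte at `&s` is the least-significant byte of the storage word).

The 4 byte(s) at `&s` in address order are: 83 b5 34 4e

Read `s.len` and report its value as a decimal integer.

20501206

[0]=0x83 [1]=0xb5 [2]=0x34 [3]=0x4e (little-endian) → word 0x4e34b583
rsvd:6 @ bit 0 → (0x4e34b583>>0)&0x3f = 0x3
len:26 @ bit 6 → (0x4e34b583>>6)&0x3ffffff = 0x138d2d6  ←
len signed 26b, MSB=0: value = 20501206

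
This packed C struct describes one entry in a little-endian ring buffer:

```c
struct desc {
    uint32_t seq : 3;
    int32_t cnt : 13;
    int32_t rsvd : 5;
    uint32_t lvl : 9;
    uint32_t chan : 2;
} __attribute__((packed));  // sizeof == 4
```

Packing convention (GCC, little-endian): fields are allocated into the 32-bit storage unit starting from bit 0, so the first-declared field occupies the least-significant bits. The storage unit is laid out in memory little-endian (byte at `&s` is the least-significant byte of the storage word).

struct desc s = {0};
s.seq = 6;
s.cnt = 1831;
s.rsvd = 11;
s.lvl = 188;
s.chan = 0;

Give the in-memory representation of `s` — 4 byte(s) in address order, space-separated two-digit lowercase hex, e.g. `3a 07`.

[0+:3] seq=6 & 0x7 = 0x6; word=0x00000006
[3+:13] cnt=1831 & 0x1fff = 0x727; word=0x0000393e
[16+:5] rsvd=11 & 0x1f = 0xb; word=0x000b393e
[21+:9] lvl=188 & 0x1ff = 0xbc; word=0x178b393e
[30+:2] chan=0 & 0x3 = 0x0; word=0x178b393e
word = 0x178b393e → little-endian bytes:
  [0]=0x3e  [1]=0x39  [2]=0x8b  [3]=0x17

3e 39 8b 17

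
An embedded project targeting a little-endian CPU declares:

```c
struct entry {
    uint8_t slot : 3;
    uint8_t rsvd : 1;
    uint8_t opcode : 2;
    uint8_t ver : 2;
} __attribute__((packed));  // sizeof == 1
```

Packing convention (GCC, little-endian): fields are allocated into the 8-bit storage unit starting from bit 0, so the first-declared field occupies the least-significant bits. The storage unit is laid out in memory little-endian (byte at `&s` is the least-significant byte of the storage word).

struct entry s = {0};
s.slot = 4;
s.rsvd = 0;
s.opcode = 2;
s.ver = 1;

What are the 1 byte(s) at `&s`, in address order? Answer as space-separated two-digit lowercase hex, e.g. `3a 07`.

slot (3b) val=4 bits=0x4 at bit 0: 0x04
rsvd (1b) val=0 bits=0x0 at bit 3: 0x04
opcode (2b) val=2 bits=0x2 at bit 4: 0x24
ver (2b) val=1 bits=0x1 at bit 6: 0x64
word = 0x64 → little-endian bytes:
  [0]=0x64

64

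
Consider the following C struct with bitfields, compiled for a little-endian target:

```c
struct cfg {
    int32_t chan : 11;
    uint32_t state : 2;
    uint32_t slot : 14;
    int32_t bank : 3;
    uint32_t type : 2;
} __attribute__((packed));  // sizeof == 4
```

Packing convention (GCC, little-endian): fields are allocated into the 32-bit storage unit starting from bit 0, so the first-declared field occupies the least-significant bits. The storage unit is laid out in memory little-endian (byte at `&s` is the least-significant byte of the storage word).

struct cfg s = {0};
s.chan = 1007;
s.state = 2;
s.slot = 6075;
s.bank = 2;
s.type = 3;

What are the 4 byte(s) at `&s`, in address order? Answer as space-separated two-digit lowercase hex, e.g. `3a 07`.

chan:11 = 1007 → 0x3ef << 0 → word 0x000003ef
state:2 = 2 → 0x2 << 11 → word 0x000013ef
slot:14 = 6075 → 0x17bb << 13 → word 0x02f773ef
bank:3 = 2 → 0x2 << 27 → word 0x12f773ef
type:2 = 3 → 0x3 << 30 → word 0xd2f773ef
word = 0xd2f773ef → little-endian bytes:
  [0]=0xef  [1]=0x73  [2]=0xf7  [3]=0xd2

ef 73 f7 d2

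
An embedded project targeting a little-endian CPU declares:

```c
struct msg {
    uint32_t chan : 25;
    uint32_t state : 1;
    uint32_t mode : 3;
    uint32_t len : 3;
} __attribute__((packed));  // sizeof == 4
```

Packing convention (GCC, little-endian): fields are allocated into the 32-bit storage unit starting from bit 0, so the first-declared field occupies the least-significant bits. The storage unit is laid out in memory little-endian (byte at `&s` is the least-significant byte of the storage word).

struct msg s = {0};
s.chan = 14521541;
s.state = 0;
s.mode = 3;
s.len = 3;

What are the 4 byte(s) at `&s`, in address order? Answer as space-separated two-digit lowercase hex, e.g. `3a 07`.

[0+:25] chan=14521541 & 0x1ffffff = 0xdd94c5; word=0x00dd94c5
[25+:1] state=0 & 0x1 = 0x0; word=0x00dd94c5
[26+:3] mode=3 & 0x7 = 0x3; word=0x0cdd94c5
[29+:3] len=3 & 0x7 = 0x3; word=0x6cdd94c5
word = 0x6cdd94c5 → little-endian bytes:
  [0]=0xc5  [1]=0x94  [2]=0xdd  [3]=0x6c

c5 94 dd 6c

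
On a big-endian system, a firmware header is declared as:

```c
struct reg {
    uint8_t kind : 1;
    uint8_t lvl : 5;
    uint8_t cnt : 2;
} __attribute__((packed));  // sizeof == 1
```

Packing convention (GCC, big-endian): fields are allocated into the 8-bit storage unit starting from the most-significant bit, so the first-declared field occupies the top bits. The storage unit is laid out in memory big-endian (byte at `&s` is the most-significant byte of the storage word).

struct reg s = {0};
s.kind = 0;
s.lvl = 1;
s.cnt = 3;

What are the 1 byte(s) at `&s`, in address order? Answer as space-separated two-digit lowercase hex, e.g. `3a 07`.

07

kind:1 = 0 → 0x0 << 7 → word 0x00
lvl:5 = 1 → 0x1 << 2 → word 0x04
cnt:2 = 3 → 0x3 << 0 → word 0x07
word = 0x07 → big-endian bytes:
  [0]=0x07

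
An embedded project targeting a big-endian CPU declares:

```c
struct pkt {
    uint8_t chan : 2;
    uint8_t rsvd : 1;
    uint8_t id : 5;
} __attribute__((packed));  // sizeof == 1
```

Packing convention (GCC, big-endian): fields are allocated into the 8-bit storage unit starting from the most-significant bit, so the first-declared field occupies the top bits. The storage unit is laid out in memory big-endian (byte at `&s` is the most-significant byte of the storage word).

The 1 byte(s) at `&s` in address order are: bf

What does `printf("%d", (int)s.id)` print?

31

[0]=0xbf (big-endian) → word 0xbf
chan:2 @ bit 6 → (0xbf>>6)&0x3 = 0x2
rsvd:1 @ bit 5 → (0xbf>>5)&0x1 = 0x1
id:5 @ bit 0 → (0xbf>>0)&0x1f = 0x1f  ←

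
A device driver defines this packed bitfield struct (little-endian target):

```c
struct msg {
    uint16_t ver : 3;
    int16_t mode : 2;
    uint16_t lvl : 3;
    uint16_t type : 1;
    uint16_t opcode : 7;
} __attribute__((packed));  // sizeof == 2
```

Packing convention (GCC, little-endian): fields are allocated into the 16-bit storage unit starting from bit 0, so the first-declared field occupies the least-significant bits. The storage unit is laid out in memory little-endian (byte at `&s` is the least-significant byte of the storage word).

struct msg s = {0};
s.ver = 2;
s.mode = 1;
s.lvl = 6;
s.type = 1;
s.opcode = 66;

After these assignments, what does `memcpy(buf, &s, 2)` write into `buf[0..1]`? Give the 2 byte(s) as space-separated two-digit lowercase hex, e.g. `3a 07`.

ca 85

ver:3 = 2 → 0x2 << 0 → word 0x0002
mode:2 = 1 → 0x1 << 3 → word 0x000a
lvl:3 = 6 → 0x6 << 5 → word 0x00ca
type:1 = 1 → 0x1 << 8 → word 0x01ca
opcode:7 = 66 → 0x42 << 9 → word 0x85ca
word = 0x85ca → little-endian bytes:
  [0]=0xca  [1]=0x85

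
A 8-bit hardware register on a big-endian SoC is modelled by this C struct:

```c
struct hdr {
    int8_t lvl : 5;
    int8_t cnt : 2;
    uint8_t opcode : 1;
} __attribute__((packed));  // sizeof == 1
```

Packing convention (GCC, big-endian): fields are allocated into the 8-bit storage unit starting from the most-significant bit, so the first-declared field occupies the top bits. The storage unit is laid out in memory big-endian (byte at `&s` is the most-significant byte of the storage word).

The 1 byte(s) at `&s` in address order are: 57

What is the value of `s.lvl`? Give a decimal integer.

10

[0]=0x57 (big-endian) → word 0x57
lvl:5 @ bit 3 → (0x57>>3)&0x1f = 0xa  ←
cnt:2 @ bit 1 → (0x57>>1)&0x3 = 0x3
opcode:1 @ bit 0 → (0x57>>0)&0x1 = 0x1
lvl signed 5b, MSB=0: value = 10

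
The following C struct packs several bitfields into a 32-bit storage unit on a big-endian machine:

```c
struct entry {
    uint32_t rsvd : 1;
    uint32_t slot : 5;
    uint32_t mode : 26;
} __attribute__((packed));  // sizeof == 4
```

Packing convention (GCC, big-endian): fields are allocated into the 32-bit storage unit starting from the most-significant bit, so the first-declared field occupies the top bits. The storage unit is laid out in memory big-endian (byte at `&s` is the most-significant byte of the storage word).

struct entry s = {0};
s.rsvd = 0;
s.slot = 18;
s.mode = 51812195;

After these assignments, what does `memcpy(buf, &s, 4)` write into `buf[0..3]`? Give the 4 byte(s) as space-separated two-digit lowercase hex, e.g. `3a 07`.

4b 16 97 63

rsvd (1b) val=0 bits=0x0 at bit 31: 0x00000000
slot (5b) val=18 bits=0x12 at bit 26: 0x48000000
mode (26b) val=51812195 bits=0x3169763 at bit 0: 0x4b169763
word = 0x4b169763 → big-endian bytes:
  [0]=0x4b  [1]=0x16  [2]=0x97  [3]=0x63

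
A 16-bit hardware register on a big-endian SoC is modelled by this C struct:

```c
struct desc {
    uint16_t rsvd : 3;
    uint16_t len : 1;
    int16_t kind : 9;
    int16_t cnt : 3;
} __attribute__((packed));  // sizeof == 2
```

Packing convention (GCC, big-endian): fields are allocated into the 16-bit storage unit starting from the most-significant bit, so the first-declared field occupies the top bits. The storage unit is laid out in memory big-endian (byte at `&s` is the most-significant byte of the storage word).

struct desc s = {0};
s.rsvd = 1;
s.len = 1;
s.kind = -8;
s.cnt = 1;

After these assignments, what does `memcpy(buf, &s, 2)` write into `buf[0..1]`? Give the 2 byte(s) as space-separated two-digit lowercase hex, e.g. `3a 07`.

3f c1

rsvd (3b) val=1 bits=0x1 at bit 13: 0x2000
len (1b) val=1 bits=0x1 at bit 12: 0x3000
kind (9b) val=-8 bits=0x1f8 at bit 3: 0x3fc0
cnt (3b) val=1 bits=0x1 at bit 0: 0x3fc1
word = 0x3fc1 → big-endian bytes:
  [0]=0x3f  [1]=0xc1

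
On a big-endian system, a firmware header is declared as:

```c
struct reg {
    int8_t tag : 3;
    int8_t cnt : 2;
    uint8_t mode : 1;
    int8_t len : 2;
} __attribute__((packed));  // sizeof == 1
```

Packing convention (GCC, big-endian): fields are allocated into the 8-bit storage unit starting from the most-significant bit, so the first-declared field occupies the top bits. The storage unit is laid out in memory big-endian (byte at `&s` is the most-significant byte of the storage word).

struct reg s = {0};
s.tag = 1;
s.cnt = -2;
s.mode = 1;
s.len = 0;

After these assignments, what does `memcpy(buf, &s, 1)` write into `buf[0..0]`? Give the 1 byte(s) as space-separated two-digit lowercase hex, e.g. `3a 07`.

34

tag:3 = 1 → 0x1 << 5 → word 0x20
cnt:2 = -2 → 0x2 << 3 → word 0x30
mode:1 = 1 → 0x1 << 2 → word 0x34
len:2 = 0 → 0x0 << 0 → word 0x34
word = 0x34 → big-endian bytes:
  [0]=0x34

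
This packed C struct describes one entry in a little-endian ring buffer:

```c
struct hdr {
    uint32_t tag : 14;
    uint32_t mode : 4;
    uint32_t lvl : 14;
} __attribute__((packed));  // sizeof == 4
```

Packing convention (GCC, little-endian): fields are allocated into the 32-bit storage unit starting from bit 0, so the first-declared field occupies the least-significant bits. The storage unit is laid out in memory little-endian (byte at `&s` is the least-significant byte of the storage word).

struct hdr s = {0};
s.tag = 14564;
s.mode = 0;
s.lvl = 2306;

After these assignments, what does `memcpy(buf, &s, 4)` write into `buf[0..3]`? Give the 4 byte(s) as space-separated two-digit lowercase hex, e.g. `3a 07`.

e4 38 08 24

tag (14b) val=14564 bits=0x38e4 at bit 0: 0x000038e4
mode (4b) val=0 bits=0x0 at bit 14: 0x000038e4
lvl (14b) val=2306 bits=0x902 at bit 18: 0x240838e4
word = 0x240838e4 → little-endian bytes:
  [0]=0xe4  [1]=0x38  [2]=0x08  [3]=0x24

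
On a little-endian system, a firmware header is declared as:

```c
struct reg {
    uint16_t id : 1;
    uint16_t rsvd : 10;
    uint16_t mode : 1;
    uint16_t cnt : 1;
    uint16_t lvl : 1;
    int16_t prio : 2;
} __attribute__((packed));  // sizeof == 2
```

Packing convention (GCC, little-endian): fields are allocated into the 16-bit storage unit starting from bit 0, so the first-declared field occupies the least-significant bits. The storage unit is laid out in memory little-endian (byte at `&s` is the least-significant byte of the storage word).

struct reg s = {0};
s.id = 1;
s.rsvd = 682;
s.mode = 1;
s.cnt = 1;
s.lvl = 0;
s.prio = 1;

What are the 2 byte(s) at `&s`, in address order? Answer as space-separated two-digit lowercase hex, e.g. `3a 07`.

55 5d

[0+:1] id=1 & 0x1 = 0x1; word=0x0001
[1+:10] rsvd=682 & 0x3ff = 0x2aa; word=0x0555
[11+:1] mode=1 & 0x1 = 0x1; word=0x0d55
[12+:1] cnt=1 & 0x1 = 0x1; word=0x1d55
[13+:1] lvl=0 & 0x1 = 0x0; word=0x1d55
[14+:2] prio=1 & 0x3 = 0x1; word=0x5d55
word = 0x5d55 → little-endian bytes:
  [0]=0x55  [1]=0x5d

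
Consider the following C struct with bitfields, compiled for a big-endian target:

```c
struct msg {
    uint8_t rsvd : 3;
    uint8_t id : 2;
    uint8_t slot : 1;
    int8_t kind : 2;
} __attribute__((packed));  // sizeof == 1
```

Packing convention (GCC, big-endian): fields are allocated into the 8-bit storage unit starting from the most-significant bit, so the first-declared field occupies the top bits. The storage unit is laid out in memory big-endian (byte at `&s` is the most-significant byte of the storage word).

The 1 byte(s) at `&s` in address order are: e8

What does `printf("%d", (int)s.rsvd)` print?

7

[0]=0xe8 (big-endian) → word 0xe8
rsvd:3 @ bit 5 → (0xe8>>5)&0x7 = 0x7  ←
id:2 @ bit 3 → (0xe8>>3)&0x3 = 0x1
slot:1 @ bit 2 → (0xe8>>2)&0x1 = 0x0
kind:2 @ bit 0 → (0xe8>>0)&0x3 = 0x0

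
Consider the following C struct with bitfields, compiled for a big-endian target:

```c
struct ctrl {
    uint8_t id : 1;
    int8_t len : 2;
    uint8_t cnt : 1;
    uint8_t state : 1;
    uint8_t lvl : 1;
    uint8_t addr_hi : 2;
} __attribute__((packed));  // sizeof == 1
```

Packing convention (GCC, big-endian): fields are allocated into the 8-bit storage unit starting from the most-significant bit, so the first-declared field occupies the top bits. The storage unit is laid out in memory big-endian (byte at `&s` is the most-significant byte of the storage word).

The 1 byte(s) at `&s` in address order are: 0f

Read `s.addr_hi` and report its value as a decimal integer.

[0]=0x0f (big-endian) → word 0x0f
id [7+:1] = (word>>7) & 0x1 = 0
len [5+:2] = (word>>5) & 0x3 = 0
cnt [4+:1] = (word>>4) & 0x1 = 0
state [3+:1] = (word>>3) & 0x1 = 1
lvl [2+:1] = (word>>2) & 0x1 = 1
addr_hi [0+:2] = (word>>0) & 0x3 = 3  ←

3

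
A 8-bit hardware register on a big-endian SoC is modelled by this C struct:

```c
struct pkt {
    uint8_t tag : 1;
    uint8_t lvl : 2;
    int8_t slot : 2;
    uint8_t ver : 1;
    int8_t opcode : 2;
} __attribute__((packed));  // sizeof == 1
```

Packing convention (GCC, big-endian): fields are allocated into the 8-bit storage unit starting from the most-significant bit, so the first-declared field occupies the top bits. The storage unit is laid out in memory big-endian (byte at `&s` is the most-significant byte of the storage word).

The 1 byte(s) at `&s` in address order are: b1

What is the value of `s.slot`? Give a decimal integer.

[0]=0xb1 (big-endian) → word 0xb1
tag [7+:1] = (word>>7) & 0x1 = 1
lvl [5+:2] = (word>>5) & 0x3 = 1
slot [3+:2] = (word>>3) & 0x3 = 2  ←
ver [2+:1] = (word>>2) & 0x1 = 0
opcode [0+:2] = (word>>0) & 0x3 = 1
slot signed 2b, MSB=1: 2 - 4 = -2

-2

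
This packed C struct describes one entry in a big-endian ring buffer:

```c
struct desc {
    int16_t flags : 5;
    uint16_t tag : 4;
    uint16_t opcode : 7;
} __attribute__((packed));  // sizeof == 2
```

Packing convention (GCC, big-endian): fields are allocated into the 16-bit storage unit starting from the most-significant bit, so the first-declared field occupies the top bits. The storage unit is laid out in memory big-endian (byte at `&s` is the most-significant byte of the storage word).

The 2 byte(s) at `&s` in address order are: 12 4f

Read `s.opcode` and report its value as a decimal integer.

79

[0]=0x12 [1]=0x4f (big-endian) → word 0x124f
flags:5 @ bit 11 → (0x124f>>11)&0x1f = 0x2
tag:4 @ bit 7 → (0x124f>>7)&0xf = 0x4
opcode:7 @ bit 0 → (0x124f>>0)&0x7f = 0x4f  ←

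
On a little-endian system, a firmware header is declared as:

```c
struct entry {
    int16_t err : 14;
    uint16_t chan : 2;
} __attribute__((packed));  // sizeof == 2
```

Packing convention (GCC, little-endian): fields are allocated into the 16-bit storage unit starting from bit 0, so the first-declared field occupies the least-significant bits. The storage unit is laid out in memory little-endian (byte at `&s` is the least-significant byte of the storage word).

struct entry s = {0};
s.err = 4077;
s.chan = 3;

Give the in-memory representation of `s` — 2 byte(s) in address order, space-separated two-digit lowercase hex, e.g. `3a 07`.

err:14 = 4077 → 0xfed << 0 → word 0x0fed
chan:2 = 3 → 0x3 << 14 → word 0xcfed
word = 0xcfed → little-endian bytes:
  [0]=0xed  [1]=0xcf

ed cf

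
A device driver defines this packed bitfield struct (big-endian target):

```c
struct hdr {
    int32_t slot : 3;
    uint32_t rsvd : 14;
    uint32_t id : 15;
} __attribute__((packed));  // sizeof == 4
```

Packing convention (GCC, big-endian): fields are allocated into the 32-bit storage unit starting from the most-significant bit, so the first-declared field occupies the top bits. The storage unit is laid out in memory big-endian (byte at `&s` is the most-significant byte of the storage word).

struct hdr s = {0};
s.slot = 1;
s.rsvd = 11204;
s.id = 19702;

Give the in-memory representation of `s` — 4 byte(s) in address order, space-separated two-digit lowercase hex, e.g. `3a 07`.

35 e2 4c f6

slot:3 = 1 → 0x1 << 29 → word 0x20000000
rsvd:14 = 11204 → 0x2bc4 << 15 → word 0x35e20000
id:15 = 19702 → 0x4cf6 << 0 → word 0x35e24cf6
word = 0x35e24cf6 → big-endian bytes:
  [0]=0x35  [1]=0xe2  [2]=0x4c  [3]=0xf6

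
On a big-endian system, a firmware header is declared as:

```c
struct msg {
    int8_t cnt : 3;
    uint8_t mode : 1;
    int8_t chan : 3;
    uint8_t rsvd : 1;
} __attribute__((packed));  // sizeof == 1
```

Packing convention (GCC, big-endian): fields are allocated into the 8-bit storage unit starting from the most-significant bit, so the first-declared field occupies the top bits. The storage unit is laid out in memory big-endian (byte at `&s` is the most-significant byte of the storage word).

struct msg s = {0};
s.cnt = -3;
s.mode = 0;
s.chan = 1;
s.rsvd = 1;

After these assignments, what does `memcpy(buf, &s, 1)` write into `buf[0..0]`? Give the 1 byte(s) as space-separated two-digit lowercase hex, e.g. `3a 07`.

cnt:3 = -3 → 0x5 << 5 → word 0xa0
mode:1 = 0 → 0x0 << 4 → word 0xa0
chan:3 = 1 → 0x1 << 1 → word 0xa2
rsvd:1 = 1 → 0x1 << 0 → word 0xa3
word = 0xa3 → big-endian bytes:
  [0]=0xa3

a3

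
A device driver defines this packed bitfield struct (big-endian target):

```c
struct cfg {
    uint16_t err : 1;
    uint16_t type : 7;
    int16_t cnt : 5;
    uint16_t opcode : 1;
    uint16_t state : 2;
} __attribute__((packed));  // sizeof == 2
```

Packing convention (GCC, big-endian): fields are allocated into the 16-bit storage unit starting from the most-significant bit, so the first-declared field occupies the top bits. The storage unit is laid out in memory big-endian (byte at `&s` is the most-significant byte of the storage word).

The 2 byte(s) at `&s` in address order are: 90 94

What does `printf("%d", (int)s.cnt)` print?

-14

[0]=0x90 [1]=0x94 (big-endian) → word 0x9094
err:1 @ bit 15 → (0x9094>>15)&0x1 = 0x1
type:7 @ bit 8 → (0x9094>>8)&0x7f = 0x10
cnt:5 @ bit 3 → (0x9094>>3)&0x1f = 0x12  ←
opcode:1 @ bit 2 → (0x9094>>2)&0x1 = 0x1
state:2 @ bit 0 → (0x9094>>0)&0x3 = 0x0
cnt signed 5b, MSB=1: 18 - 32 = -14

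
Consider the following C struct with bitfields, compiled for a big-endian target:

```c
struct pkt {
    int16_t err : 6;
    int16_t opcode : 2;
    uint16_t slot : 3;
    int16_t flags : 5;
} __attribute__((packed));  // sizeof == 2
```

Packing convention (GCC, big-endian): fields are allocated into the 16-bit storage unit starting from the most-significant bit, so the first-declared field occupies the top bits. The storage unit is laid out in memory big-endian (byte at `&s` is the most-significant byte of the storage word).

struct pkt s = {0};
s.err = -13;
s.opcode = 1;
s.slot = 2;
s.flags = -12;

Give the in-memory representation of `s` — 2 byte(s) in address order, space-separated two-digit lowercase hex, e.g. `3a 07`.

err (6b) val=-13 bits=0x33 at bit 10: 0xcc00
opcode (2b) val=1 bits=0x1 at bit 8: 0xcd00
slot (3b) val=2 bits=0x2 at bit 5: 0xcd40
flags (5b) val=-12 bits=0x14 at bit 0: 0xcd54
word = 0xcd54 → big-endian bytes:
  [0]=0xcd  [1]=0x54

cd 54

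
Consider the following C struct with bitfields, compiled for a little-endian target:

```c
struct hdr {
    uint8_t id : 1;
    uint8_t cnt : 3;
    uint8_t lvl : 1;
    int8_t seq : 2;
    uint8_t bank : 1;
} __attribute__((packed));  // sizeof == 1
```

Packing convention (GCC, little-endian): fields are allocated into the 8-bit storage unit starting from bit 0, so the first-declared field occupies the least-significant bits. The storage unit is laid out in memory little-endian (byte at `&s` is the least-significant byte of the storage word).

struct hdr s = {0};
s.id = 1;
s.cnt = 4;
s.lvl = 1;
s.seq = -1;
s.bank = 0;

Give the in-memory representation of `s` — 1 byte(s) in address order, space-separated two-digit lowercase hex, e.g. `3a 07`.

id (1b) val=1 bits=0x1 at bit 0: 0x01
cnt (3b) val=4 bits=0x4 at bit 1: 0x09
lvl (1b) val=1 bits=0x1 at bit 4: 0x19
seq (2b) val=-1 bits=0x3 at bit 5: 0x79
bank (1b) val=0 bits=0x0 at bit 7: 0x79
word = 0x79 → little-endian bytes:
  [0]=0x79

79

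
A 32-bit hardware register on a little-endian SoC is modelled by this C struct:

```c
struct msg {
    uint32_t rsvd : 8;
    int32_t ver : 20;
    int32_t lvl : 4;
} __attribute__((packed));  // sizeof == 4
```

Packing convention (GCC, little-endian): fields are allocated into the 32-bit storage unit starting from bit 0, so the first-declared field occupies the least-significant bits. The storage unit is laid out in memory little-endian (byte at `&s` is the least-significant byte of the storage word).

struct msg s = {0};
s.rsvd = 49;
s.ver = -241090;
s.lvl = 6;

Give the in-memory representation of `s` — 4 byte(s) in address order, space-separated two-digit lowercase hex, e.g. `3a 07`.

31 3e 52 6c

rsvd:8 = 49 → 0x31 << 0 → word 0x00000031
ver:20 = -241090 → 0xc523e << 8 → word 0x0c523e31
lvl:4 = 6 → 0x6 << 28 → word 0x6c523e31
word = 0x6c523e31 → little-endian bytes:
  [0]=0x31  [1]=0x3e  [2]=0x52  [3]=0x6c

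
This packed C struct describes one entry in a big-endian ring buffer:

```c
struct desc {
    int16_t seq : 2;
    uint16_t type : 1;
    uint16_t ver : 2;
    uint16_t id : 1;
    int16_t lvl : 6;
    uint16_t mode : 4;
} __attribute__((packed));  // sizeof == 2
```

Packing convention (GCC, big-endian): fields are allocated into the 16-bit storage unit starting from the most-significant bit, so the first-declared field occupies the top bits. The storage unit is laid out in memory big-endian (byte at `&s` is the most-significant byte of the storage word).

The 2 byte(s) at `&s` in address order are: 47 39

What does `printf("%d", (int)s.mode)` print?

9

[0]=0x47 [1]=0x39 (big-endian) → word 0x4739
seq [14+:2] = (word>>14) & 0x3 = 1
type [13+:1] = (word>>13) & 0x1 = 0
ver [11+:2] = (word>>11) & 0x3 = 0
id [10+:1] = (word>>10) & 0x1 = 1
lvl [4+:6] = (word>>4) & 0x3f = 51
mode [0+:4] = (word>>0) & 0xf = 9  ←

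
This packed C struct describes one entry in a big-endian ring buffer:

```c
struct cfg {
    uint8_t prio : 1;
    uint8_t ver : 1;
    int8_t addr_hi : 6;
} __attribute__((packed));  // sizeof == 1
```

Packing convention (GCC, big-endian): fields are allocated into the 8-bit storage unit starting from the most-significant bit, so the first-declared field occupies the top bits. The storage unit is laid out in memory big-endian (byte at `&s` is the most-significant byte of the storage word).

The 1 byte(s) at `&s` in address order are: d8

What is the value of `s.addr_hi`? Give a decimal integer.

24

[0]=0xd8 (big-endian) → word 0xd8
prio:1 @ bit 7 → (0xd8>>7)&0x1 = 0x1
ver:1 @ bit 6 → (0xd8>>6)&0x1 = 0x1
addr_hi:6 @ bit 0 → (0xd8>>0)&0x3f = 0x18  ←
addr_hi signed 6b, MSB=0: value = 24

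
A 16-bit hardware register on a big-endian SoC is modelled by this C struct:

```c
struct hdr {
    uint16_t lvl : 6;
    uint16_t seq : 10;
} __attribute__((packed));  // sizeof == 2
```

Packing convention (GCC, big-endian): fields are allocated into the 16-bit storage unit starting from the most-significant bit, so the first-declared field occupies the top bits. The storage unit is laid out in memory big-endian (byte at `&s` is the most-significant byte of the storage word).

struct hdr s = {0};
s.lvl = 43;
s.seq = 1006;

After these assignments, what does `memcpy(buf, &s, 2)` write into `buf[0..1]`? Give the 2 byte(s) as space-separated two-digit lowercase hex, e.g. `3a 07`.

lvl:6 = 43 → 0x2b << 10 → word 0xac00
seq:10 = 1006 → 0x3ee << 0 → word 0xafee
word = 0xafee → big-endian bytes:
  [0]=0xaf  [1]=0xee

af ee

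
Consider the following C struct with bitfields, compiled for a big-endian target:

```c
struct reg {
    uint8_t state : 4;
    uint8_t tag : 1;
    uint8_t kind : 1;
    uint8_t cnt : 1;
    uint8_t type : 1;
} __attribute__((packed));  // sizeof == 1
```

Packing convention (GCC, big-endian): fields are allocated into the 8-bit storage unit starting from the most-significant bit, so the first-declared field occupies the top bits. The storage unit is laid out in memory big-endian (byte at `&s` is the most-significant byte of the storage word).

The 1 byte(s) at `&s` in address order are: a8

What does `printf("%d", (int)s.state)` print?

10

[0]=0xa8 (big-endian) → word 0xa8
state:4 @ bit 4 → (0xa8>>4)&0xf = 0xa  ←
tag:1 @ bit 3 → (0xa8>>3)&0x1 = 0x1
kind:1 @ bit 2 → (0xa8>>2)&0x1 = 0x0
cnt:1 @ bit 1 → (0xa8>>1)&0x1 = 0x0
type:1 @ bit 0 → (0xa8>>0)&0x1 = 0x0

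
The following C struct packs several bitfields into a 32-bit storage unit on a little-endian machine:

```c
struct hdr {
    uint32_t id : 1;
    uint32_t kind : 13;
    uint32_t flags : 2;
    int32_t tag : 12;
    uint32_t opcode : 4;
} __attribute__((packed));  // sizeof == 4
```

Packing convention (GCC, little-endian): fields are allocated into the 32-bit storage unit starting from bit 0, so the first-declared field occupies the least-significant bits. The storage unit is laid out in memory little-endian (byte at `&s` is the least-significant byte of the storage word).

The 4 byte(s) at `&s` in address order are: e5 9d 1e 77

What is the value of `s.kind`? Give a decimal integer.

3826

[0]=0xe5 [1]=0x9d [2]=0x1e [3]=0x77 (little-endian) → word 0x771e9de5
id [0+:1] = (word>>0) & 0x1 = 1
kind [1+:13] = (word>>1) & 0x1fff = 3826  ←
flags [14+:2] = (word>>14) & 0x3 = 2
tag [16+:12] = (word>>16) & 0xfff = 1822
opcode [28+:4] = (word>>28) & 0xf = 7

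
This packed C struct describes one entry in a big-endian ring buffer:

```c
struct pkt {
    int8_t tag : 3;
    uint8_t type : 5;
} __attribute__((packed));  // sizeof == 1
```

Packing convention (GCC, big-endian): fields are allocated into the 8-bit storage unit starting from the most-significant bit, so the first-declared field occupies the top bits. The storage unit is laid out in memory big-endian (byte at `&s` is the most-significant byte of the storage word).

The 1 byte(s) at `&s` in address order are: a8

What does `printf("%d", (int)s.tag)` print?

[0]=0xa8 (big-endian) → word 0xa8
tag [5+:3] = (word>>5) & 0x7 = 5  ←
type [0+:5] = (word>>0) & 0x1f = 8
tag signed 3b, MSB=1: 5 - 8 = -3

-3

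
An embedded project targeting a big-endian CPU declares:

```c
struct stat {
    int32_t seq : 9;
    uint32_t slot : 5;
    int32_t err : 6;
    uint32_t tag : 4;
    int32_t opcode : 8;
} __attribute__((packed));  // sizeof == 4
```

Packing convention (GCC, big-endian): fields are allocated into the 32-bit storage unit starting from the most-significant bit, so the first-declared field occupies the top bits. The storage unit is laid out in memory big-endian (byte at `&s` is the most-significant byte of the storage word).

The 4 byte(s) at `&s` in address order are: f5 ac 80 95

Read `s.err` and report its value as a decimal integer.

[0]=0xf5 [1]=0xac [2]=0x80 [3]=0x95 (big-endian) → word 0xf5ac8095
seq:9 @ bit 23 → (0xf5ac8095>>23)&0x1ff = 0x1eb
slot:5 @ bit 18 → (0xf5ac8095>>18)&0x1f = 0xb
err:6 @ bit 12 → (0xf5ac8095>>12)&0x3f = 0x8  ←
tag:4 @ bit 8 → (0xf5ac8095>>8)&0xf = 0x0
opcode:8 @ bit 0 → (0xf5ac8095>>0)&0xff = 0x95
err signed 6b, MSB=0: value = 8

8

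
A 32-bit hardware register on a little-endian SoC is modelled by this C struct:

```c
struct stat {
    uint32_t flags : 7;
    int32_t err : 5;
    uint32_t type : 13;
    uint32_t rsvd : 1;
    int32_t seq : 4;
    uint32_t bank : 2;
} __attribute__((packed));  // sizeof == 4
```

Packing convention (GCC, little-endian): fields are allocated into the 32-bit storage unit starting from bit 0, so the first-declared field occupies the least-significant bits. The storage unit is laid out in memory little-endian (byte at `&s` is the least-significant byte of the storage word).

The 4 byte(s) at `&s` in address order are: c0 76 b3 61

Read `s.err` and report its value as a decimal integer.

[0]=0xc0 [1]=0x76 [2]=0xb3 [3]=0x61 (little-endian) → word 0x61b376c0
flags [0+:7] = (word>>0) & 0x7f = 64
err [7+:5] = (word>>7) & 0x1f = 13  ←
type [12+:13] = (word>>12) & 0x1fff = 6967
rsvd [25+:1] = (word>>25) & 0x1 = 0
seq [26+:4] = (word>>26) & 0xf = 8
bank [30+:2] = (word>>30) & 0x3 = 1
err signed 5b, MSB=0: value = 13

13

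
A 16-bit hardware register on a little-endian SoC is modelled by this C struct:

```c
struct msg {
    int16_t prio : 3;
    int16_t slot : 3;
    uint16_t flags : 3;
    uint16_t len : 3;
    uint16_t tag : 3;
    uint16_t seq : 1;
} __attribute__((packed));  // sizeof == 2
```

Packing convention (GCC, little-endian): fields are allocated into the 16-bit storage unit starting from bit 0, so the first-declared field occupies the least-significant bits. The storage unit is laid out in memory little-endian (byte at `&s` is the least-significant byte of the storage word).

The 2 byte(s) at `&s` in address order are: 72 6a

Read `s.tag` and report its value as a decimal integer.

6

[0]=0x72 [1]=0x6a (little-endian) → word 0x6a72
prio [0+:3] = (word>>0) & 0x7 = 2
slot [3+:3] = (word>>3) & 0x7 = 6
flags [6+:3] = (word>>6) & 0x7 = 1
len [9+:3] = (word>>9) & 0x7 = 5
tag [12+:3] = (word>>12) & 0x7 = 6  ←
seq [15+:1] = (word>>15) & 0x1 = 0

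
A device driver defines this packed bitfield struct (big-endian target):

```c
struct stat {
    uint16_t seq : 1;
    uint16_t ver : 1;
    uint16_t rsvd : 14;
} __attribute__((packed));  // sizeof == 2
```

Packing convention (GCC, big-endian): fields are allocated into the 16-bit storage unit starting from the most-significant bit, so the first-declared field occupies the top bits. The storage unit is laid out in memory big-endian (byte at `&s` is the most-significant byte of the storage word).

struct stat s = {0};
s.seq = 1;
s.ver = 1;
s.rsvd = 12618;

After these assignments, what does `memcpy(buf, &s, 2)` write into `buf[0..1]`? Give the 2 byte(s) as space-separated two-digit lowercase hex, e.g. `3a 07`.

f1 4a

seq:1 = 1 → 0x1 << 15 → word 0x8000
ver:1 = 1 → 0x1 << 14 → word 0xc000
rsvd:14 = 12618 → 0x314a << 0 → word 0xf14a
word = 0xf14a → big-endian bytes:
  [0]=0xf1  [1]=0x4a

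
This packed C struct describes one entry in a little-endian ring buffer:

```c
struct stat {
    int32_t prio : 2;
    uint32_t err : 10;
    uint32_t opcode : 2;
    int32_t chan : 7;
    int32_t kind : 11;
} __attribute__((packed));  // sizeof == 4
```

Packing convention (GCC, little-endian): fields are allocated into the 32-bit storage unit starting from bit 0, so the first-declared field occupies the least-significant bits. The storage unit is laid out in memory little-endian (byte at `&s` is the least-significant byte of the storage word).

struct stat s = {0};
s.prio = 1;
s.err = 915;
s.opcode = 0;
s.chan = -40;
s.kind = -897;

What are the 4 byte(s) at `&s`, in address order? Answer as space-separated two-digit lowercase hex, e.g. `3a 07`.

prio:2 = 1 → 0x1 << 0 → word 0x00000001
err:10 = 915 → 0x393 << 2 → word 0x00000e4d
opcode:2 = 0 → 0x0 << 12 → word 0x00000e4d
chan:7 = -40 → 0x58 << 14 → word 0x00160e4d
kind:11 = -897 → 0x47f << 21 → word 0x8ff60e4d
word = 0x8ff60e4d → little-endian bytes:
  [0]=0x4d  [1]=0x0e  [2]=0xf6  [3]=0x8f

4d 0e f6 8f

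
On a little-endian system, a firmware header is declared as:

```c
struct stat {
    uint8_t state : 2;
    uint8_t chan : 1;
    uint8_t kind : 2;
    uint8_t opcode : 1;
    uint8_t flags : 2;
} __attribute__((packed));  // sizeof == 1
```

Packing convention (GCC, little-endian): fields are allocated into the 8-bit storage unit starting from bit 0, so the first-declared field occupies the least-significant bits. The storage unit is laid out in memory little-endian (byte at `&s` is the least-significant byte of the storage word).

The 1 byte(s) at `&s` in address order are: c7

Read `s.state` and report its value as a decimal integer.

[0]=0xc7 (little-endian) → word 0xc7
state [0+:2] = (word>>0) & 0x3 = 3  ←
chan [2+:1] = (word>>2) & 0x1 = 1
kind [3+:2] = (word>>3) & 0x3 = 0
opcode [5+:1] = (word>>5) & 0x1 = 0
flags [6+:2] = (word>>6) & 0x3 = 3

3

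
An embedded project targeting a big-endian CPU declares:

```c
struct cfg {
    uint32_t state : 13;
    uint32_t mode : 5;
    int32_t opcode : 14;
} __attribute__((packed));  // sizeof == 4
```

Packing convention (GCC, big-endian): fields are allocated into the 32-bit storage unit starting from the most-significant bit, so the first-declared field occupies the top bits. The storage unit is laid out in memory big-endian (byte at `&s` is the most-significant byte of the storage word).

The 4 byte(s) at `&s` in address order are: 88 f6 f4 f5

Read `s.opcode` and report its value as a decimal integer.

-2827

[0]=0x88 [1]=0xf6 [2]=0xf4 [3]=0xf5 (big-endian) → word 0x88f6f4f5
state [19+:13] = (word>>19) & 0x1fff = 4382
mode [14+:5] = (word>>14) & 0x1f = 27
opcode [0+:14] = (word>>0) & 0x3fff = 13557  ←
opcode signed 14b, MSB=1: 13557 - 16384 = -2827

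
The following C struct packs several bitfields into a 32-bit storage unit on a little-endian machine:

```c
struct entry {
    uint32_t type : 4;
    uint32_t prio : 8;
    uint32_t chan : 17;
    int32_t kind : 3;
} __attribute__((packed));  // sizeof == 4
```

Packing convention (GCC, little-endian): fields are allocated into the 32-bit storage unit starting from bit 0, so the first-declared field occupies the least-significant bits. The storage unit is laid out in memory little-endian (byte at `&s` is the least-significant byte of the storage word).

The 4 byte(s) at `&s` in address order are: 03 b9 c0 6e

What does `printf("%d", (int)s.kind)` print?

3

[0]=0x03 [1]=0xb9 [2]=0xc0 [3]=0x6e (little-endian) → word 0x6ec0b903
type [0+:4] = (word>>0) & 0xf = 3
prio [4+:8] = (word>>4) & 0xff = 144
chan [12+:17] = (word>>12) & 0x1ffff = 60427
kind [29+:3] = (word>>29) & 0x7 = 3  ←
kind signed 3b, MSB=0: value = 3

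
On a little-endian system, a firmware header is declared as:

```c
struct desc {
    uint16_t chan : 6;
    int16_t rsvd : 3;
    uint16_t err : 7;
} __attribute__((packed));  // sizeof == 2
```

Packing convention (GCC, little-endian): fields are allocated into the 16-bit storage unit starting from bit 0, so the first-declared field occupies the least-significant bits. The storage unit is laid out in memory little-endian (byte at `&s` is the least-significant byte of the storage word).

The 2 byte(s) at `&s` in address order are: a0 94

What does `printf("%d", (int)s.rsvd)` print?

2

[0]=0xa0 [1]=0x94 (little-endian) → word 0x94a0
chan [0+:6] = (word>>0) & 0x3f = 32
rsvd [6+:3] = (word>>6) & 0x7 = 2  ←
err [9+:7] = (word>>9) & 0x7f = 74
rsvd signed 3b, MSB=0: value = 2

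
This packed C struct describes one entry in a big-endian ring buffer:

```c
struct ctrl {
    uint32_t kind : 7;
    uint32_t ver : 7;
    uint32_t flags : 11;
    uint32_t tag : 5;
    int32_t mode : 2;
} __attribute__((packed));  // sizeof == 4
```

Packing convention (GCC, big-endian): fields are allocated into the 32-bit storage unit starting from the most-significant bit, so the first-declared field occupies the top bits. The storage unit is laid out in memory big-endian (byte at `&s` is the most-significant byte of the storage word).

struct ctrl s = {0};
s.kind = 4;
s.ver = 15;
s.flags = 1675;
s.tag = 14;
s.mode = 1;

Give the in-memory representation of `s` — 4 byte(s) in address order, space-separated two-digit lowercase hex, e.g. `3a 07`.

kind:7 = 4 → 0x4 << 25 → word 0x08000000
ver:7 = 15 → 0xf << 18 → word 0x083c0000
flags:11 = 1675 → 0x68b << 7 → word 0x083f4580
tag:5 = 14 → 0xe << 2 → word 0x083f45b8
mode:2 = 1 → 0x1 << 0 → word 0x083f45b9
word = 0x083f45b9 → big-endian bytes:
  [0]=0x08  [1]=0x3f  [2]=0x45  [3]=0xb9

08 3f 45 b9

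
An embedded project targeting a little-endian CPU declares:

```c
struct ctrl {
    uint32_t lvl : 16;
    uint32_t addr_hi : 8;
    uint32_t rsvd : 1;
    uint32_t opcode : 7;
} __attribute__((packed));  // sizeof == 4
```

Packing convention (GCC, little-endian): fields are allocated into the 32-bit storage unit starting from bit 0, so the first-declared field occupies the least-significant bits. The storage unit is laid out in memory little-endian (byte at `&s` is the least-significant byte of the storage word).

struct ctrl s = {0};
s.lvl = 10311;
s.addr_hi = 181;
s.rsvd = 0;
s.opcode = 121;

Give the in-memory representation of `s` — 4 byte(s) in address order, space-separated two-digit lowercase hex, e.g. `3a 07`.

47 28 b5 f2

lvl:16 = 10311 → 0x2847 << 0 → word 0x00002847
addr_hi:8 = 181 → 0xb5 << 16 → word 0x00b52847
rsvd:1 = 0 → 0x0 << 24 → word 0x00b52847
opcode:7 = 121 → 0x79 << 25 → word 0xf2b52847
word = 0xf2b52847 → little-endian bytes:
  [0]=0x47  [1]=0x28  [2]=0xb5  [3]=0xf2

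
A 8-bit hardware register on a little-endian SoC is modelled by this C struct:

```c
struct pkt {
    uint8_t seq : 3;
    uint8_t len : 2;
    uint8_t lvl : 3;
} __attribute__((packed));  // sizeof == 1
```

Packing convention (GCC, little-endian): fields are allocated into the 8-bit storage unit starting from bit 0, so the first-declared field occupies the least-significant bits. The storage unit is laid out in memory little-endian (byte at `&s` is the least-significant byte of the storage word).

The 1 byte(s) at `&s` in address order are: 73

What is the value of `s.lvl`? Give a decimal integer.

[0]=0x73 (little-endian) → word 0x73
seq [0+:3] = (word>>0) & 0x7 = 3
len [3+:2] = (word>>3) & 0x3 = 2
lvl [5+:3] = (word>>5) & 0x7 = 3  ←

3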